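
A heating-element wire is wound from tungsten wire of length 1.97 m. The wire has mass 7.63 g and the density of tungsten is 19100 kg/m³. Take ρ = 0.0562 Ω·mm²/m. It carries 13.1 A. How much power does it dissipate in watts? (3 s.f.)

ρ = 0.0562 Ω·mm²/m = 5.62×10^-8 Ω·m
A = m/(density·L) = 0.00763/(19100×1.97) = 2.0278e-07 m²
R = ρL/A = (5.62×10^-8)(1.97)/(2.0278e-07) = 0.546 Ω
P = I²R = (13.1)² × 0.546 = 93.7 W

93.7 W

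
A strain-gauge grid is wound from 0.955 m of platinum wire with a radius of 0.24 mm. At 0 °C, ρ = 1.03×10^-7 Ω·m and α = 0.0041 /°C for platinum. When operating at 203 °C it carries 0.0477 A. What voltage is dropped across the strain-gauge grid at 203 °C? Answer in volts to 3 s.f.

0.0475 V

A = πr² = π(2.4000e-04 m)² = 1.810e-07 m²
R₍0₎ = ρL/A = (1.03×10^-7)(0.955)/(1.810e-07) = 0.5436 Ω
R₍203₎ = R₍0₎(1 + αΔT) = 0.5436 × (1 + 0.0041×203) = 0.996 Ω
V = IR = 0.0477 × 0.996 = 0.0475 V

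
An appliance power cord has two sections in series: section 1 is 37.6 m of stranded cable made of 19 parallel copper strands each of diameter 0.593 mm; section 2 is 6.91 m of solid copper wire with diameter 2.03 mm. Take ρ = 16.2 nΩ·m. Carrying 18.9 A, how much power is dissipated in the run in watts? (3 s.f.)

53.8 W

ρ = 16.2 nΩ·m = 1.62×10^-8 Ω·m
Section 1: A_strand = π(2.9650e-04)² = 2.762e-07 m²; R₁ = ρL/(N·A_s) = (1.62×10^-8)(37.6)/(19×2.762e-07) = 0.1161 Ω
Section 2: A = π(d/2)² = π(1.0150e-03 m)² = 3.237e-06 m²
R₂ = (1.62×10^-8)(6.91)/(3.237e-06) = 0.03459 Ω
R = R₁ + R₂ = 0.1507 Ω
P = I²R = (18.9)² × 0.1507 = 53.8 W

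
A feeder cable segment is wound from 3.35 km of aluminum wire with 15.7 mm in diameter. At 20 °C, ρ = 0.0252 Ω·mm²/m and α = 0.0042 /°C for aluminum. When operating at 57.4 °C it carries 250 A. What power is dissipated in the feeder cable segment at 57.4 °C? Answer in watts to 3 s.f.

31500 W

ρ = 0.0252 Ω·mm²/m = 2.52×10^-8 Ω·m
A = π(d/2)² = π(7.8500e-03 m)² = 1.936e-04 m²
R₍20₎ = ρL/A = (2.52×10^-8)(3350)/(1.936e-04) = 0.4361 Ω
R₍57.4₎ = R₍20₎(1 + αΔT) = 0.4361 × (1 + 0.0042×37.4) = 0.5046 Ω
P = I²R = (250)² × 0.5046 = 31500 W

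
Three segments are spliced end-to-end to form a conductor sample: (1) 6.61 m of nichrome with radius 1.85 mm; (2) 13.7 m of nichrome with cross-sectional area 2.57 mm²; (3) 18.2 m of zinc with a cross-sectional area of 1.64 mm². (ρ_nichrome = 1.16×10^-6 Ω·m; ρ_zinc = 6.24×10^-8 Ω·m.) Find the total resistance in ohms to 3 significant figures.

7.59 Ω

Seg 1: A = πr² = π(1.8500e-03 m)² = 1.075e-05 m²
R_1 = (1.16×10^-6)(6.61)/(1.075e-05) = 0.7131 Ω
Seg 2: A = 2.57 mm² = 2.570e-06 m²
R_2 = (1.16×10^-6)(13.7)/(2.570e-06) = 6.184 Ω
Seg 3: A = 1.64 mm² = 1.640e-06 m²
R_3 = (6.24×10^-8)(18.2)/(1.640e-06) = 0.6925 Ω
R_total = R_1 + R_2 + R_3 = 7.59 Ω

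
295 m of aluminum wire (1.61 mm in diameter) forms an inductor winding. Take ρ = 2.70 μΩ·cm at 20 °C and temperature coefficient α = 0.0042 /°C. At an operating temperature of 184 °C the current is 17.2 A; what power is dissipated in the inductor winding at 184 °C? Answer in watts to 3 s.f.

ρ = 2.70 μΩ·cm = 2.70×10^-8 Ω·m
A = π(d/2)² = π(8.0500e-04 m)² = 2.036e-06 m²
R₍20₎ = ρL/A = (2.70×10^-8)(295)/(2.036e-06) = 3.912 Ω
R₍184₎ = R₍20₎(1 + αΔT) = 3.912 × (1 + 0.0042×164) = 6.607 Ω
P = I²R = (17.2)² × 6.607 = 1950 W

1950 W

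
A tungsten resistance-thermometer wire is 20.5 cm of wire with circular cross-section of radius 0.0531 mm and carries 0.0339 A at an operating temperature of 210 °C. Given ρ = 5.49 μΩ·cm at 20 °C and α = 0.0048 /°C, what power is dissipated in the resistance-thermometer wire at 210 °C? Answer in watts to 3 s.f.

ρ = 5.49 μΩ·cm = 5.49×10^-8 Ω·m
A = πr² = π(5.3100e-05 m)² = 8.858e-09 m²
R₍20₎ = ρL/A = (5.49×10^-8)(0.205)/(8.858e-09) = 1.271 Ω
R₍210₎ = R₍20₎(1 + αΔT) = 1.271 × (1 + 0.0048×190) = 2.429 Ω
P = I²R = (0.0339)² × 2.429 = 0.00279 W

0.00279 W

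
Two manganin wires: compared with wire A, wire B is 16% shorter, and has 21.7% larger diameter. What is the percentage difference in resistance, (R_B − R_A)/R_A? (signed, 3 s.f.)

R ∝ L/d², so R_B/R_A = (1 − 16/100) × (1 + 21.7/100)⁻²
= 0.84 × 0.6752 = 0.5672
(R_B − R_A)/R_A = 0.5672 − 1 = -43.3%

-43.3%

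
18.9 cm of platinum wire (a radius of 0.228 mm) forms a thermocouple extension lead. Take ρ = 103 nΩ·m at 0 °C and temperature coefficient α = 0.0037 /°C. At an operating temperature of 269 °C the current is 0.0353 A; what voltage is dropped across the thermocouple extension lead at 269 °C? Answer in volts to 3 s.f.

ρ = 103 nΩ·m = 1.03×10^-7 Ω·m
A = πr² = π(2.2800e-04 m)² = 1.633e-07 m²
R₍0₎ = ρL/A = (1.03×10^-7)(0.189)/(1.633e-07) = 0.1192 Ω
R₍269₎ = R₍0₎(1 + αΔT) = 0.1192 × (1 + 0.0037×269) = 0.2378 Ω
V = IR = 0.0353 × 0.2378 = 0.00840 V

0.00840 V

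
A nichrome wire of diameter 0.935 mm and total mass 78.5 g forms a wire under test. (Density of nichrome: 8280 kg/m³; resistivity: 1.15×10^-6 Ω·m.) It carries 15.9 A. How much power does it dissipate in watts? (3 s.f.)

A = π(d/2)² = π(4.6750e-04 m)² = 6.8661e-07 m²
L = m/(density·A) = 0.0785/(8280×6.8661e-07) = 13.81 m
R = ρL/A = (1.15×10^-6)(13.81)/(6.8661e-07) = 23.13 Ω
P = I²R = (15.9)² × 23.13 = 5850 W

5850 W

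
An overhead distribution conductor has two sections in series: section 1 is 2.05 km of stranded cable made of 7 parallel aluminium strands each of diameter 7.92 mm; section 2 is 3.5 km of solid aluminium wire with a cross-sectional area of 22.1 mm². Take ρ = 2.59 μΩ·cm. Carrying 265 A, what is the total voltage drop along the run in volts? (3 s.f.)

1130 V

ρ = 2.59 μΩ·cm = 2.59×10^-8 Ω·m
Section 1: A_strand = π(3.9600e-03)² = 4.927e-05 m²; R₁ = ρL/(N·A_s) = (2.59×10^-8)(2050)/(7×4.927e-05) = 0.154 Ω
Section 2: A = 22.1 mm² = 2.210e-05 m²
R₂ = (2.59×10^-8)(3500)/(2.210e-05) = 4.102 Ω
R = R₁ + R₂ = 4.256 Ω
V = IR = 265 × 4.256 = 1130 V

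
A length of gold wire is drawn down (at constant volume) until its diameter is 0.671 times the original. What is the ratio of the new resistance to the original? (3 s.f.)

Volume constant ⇒ L' = L/r² with r = 0.671. R' = ρL'/A' = ρ(L/r²)/(πr²d₀²/4) = R/r⁴.
Factor = 4.93

4.93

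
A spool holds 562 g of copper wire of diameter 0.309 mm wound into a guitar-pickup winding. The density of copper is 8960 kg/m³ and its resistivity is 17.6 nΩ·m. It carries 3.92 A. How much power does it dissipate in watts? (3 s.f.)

ρ = 17.6 nΩ·m = 1.76×10^-8 Ω·m
A = π(d/2)² = π(1.5450e-04 m)² = 7.4991e-08 m²
L = m/(density·A) = 0.562/(8960×7.4991e-08) = 836.4 m
R = ρL/A = (1.76×10^-8)(836.4)/(7.4991e-08) = 196.3 Ω
P = I²R = (3.92)² × 196.3 = 3020 W

3020 W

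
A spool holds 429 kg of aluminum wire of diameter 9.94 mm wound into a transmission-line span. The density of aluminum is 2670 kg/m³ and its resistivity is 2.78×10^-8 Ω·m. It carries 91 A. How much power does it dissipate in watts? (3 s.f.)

A = π(d/2)² = π(4.9700e-03 m)² = 7.7600e-05 m²
L = m/(density·A) = 429/(2670×7.7600e-05) = 2071 m
R = ρL/A = (2.78×10^-8)(2071)/(7.7600e-05) = 0.7418 Ω
P = I²R = (91)² × 0.7418 = 6140 W

6140 W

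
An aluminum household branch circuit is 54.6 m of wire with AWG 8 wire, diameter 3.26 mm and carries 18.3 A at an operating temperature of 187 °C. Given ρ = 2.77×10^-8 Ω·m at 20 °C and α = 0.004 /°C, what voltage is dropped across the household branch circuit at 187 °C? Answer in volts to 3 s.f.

A = π(3.26/2 mm)² = π(1.6300e-03 m)² = 8.347e-06 m²
R₍20₎ = ρL/A = (2.77×10^-8)(54.6)/(8.347e-06) = 0.1812 Ω
R₍187₎ = R₍20₎(1 + αΔT) = 0.1812 × (1 + 0.004×167) = 0.3022 Ω
V = IR = 18.3 × 0.3022 = 5.53 V

5.53 V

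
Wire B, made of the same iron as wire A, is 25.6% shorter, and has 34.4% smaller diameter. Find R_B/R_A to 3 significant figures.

1.73

R ∝ L/d², so R_B/R_A = (1 − 25.6/100) × (1 − 34.4/100)⁻²
= 0.744 × 2.324 = 1.73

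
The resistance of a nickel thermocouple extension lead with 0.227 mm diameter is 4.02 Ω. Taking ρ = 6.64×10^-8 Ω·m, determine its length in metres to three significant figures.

2.45 m

A = π(d/2)² = π(1.1350e-04 m)² = 4.047e-08 m²
L = RA/ρ = (4.02)(4.047e-08)/(6.64×10^-8) = 2.45 m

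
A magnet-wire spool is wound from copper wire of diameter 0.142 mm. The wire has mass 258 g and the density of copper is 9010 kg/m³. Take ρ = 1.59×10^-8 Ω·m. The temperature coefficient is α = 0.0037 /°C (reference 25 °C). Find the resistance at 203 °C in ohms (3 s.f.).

3010 Ω

A = π(d/2)² = π(7.1000e-05 m)² = 1.5837e-08 m²
L = m/(density·A) = 0.258/(9010×1.5837e-08) = 1808 m
R = ρL/A = (1.59×10^-8)(1808)/(1.5837e-08) = 1815 Ω
R(203 °C) = 1815 × (1 + 0.0037×178) = 3010 Ω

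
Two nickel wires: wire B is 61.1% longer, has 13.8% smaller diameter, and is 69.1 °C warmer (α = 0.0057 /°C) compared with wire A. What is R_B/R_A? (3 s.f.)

3.02

R ∝ ρL/d² with ρ ∝ (1+αΔT), so R_B/R_A = (1 + 61.1/100) × (1 − 13.8/100)⁻² × (1 + 0.0057×69.1)
= 1.611 × 1.346 × 1.394 = 3.02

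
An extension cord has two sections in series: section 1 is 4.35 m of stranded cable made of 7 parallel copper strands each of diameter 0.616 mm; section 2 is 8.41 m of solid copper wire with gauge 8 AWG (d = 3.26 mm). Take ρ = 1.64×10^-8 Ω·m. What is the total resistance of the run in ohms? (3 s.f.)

Section 1: A_strand = π(3.0800e-04)² = 2.980e-07 m²; R₁ = ρL/(N·A_s) = (1.64×10^-8)(4.35)/(7×2.980e-07) = 0.0342 Ω
Section 2: A = π(3.26/2 mm)² = π(1.6300e-03 m)² = 8.347e-06 m²
R₂ = (1.64×10^-8)(8.41)/(8.347e-06) = 0.01652 Ω
R = R₁ + R₂ = 0.0507 Ω

0.0507 Ω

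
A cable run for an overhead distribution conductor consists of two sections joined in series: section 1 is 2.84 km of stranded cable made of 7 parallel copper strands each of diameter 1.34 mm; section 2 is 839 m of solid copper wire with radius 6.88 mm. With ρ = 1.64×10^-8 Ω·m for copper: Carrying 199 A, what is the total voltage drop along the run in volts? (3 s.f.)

Section 1: A_strand = π(6.7000e-04)² = 1.410e-06 m²; R₁ = ρL/(N·A_s) = (1.64×10^-8)(2840)/(7×1.410e-06) = 4.718 Ω
Section 2: A = πr² = π(6.8800e-03 m)² = 1.487e-04 m²
R₂ = (1.64×10^-8)(839)/(1.487e-04) = 0.09253 Ω
R = R₁ + R₂ = 4.811 Ω
V = IR = 199 × 4.811 = 957 V

957 V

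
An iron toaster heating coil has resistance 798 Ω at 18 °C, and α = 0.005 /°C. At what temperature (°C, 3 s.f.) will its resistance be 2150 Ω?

357 °C

R = R₀(1 + α(T − T₀)) ⇒ T = T₀ + (R/R₀ − 1)/α
T = 18 + (2150/798 − 1)/0.005 = 18 + (1.694)/0.005 = 357 °C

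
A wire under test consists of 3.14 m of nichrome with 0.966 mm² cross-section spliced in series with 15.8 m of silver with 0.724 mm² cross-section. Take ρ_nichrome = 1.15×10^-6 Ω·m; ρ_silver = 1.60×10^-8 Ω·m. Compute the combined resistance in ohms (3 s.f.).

4.09 Ω

Segment 1: A = 0.966 mm² = 9.660e-07 m²
R₁ = ρL/A = (1.15×10^-6)(3.14)/(9.660e-07) = 3.738 Ω
Segment 2: A = 0.724 mm² = 7.240e-07 m²
R₂ = (1.60×10^-8)(15.8)/(7.240e-07) = 0.3492 Ω
R = R₁ + R₂ = 4.09 Ω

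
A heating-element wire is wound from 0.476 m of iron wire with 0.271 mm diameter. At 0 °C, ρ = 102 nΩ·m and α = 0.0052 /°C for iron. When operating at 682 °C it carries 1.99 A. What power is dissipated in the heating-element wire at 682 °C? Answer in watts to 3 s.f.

15.2 W

ρ = 102 nΩ·m = 1.02×10^-7 Ω·m
A = π(d/2)² = π(1.3550e-04 m)² = 5.768e-08 m²
R₍0₎ = ρL/A = (1.02×10^-7)(0.476)/(5.768e-08) = 0.8417 Ω
R₍682₎ = R₍0₎(1 + αΔT) = 0.8417 × (1 + 0.0052×682) = 3.827 Ω
P = I²R = (1.99)² × 3.827 = 15.2 W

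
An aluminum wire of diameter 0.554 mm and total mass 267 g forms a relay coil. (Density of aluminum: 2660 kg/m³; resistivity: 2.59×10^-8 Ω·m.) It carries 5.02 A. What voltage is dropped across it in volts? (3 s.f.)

A = π(d/2)² = π(2.7700e-04 m)² = 2.4105e-07 m²
L = m/(density·A) = 0.267/(2660×2.4105e-07) = 416.4 m
R = ρL/A = (2.59×10^-8)(416.4)/(2.4105e-07) = 44.74 Ω
V = IR = 5.02 × 44.74 = 225 V

225 V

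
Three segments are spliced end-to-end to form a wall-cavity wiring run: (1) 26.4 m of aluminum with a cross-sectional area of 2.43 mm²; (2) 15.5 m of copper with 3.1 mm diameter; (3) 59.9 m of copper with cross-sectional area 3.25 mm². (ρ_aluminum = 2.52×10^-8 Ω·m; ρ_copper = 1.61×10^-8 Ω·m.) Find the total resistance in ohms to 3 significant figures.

Seg 1: A = 2.43 mm² = 2.430e-06 m²
R_1 = (2.52×10^-8)(26.4)/(2.430e-06) = 0.2738 Ω
Seg 2: A = π(d/2)² = π(1.5500e-03 m)² = 7.548e-06 m²
R_2 = (1.61×10^-8)(15.5)/(7.548e-06) = 0.03306 Ω
Seg 3: A = 3.25 mm² = 3.250e-06 m²
R_3 = (1.61×10^-8)(59.9)/(3.250e-06) = 0.2967 Ω
R_total = R_1 + R_2 + R_3 = 0.604 Ω

0.604 Ω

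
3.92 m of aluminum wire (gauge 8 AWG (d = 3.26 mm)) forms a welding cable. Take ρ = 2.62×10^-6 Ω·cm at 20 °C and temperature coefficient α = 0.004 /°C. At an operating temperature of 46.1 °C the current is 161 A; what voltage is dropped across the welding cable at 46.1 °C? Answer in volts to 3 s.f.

2.19 V

ρ = 2.62×10^-6 Ω·cm = 2.62×10^-8 Ω·m
A = π(3.26/2 mm)² = π(1.6300e-03 m)² = 8.347e-06 m²
R₍20₎ = ρL/A = (2.62×10^-8)(3.92)/(8.347e-06) = 0.0123 Ω
R₍46.1₎ = R₍20₎(1 + αΔT) = 0.0123 × (1 + 0.004×26.1) = 0.01359 Ω
V = IR = 161 × 0.01359 = 2.19 V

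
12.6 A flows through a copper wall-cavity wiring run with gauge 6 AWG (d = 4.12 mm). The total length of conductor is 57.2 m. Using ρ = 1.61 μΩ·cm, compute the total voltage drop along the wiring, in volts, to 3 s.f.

0.870 V

ρ = 1.61 μΩ·cm = 1.61×10^-8 Ω·m
A = π(4.12/2 mm)² = π(2.0600e-03 m)² = 1.333e-05 m²
R = ρL/A = (1.61×10^-8)(57.2)/(1.333e-05) = 0.06908 Ω
V = IR = 12.6 × 0.06908 = 0.870 V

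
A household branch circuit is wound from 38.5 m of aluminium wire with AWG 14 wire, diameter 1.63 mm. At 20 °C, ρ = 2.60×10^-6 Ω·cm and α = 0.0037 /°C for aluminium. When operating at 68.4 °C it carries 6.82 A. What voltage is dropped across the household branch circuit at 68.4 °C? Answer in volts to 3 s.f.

3.86 V

ρ = 2.60×10^-6 Ω·cm = 2.60×10^-8 Ω·m
A = π(1.63/2 mm)² = π(8.1500e-04 m)² = 2.087e-06 m²
R₍20₎ = ρL/A = (2.60×10^-8)(38.5)/(2.087e-06) = 0.4797 Ω
R₍68.4₎ = R₍20₎(1 + αΔT) = 0.4797 × (1 + 0.0037×48.4) = 0.5656 Ω
V = IR = 6.82 × 0.5656 = 3.86 V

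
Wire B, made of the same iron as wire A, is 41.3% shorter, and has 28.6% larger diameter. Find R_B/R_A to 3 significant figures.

R ∝ L/d², so R_B/R_A = (1 − 41.3/100) × (1 + 28.6/100)⁻²
= 0.587 × 0.6047 = 0.355

0.355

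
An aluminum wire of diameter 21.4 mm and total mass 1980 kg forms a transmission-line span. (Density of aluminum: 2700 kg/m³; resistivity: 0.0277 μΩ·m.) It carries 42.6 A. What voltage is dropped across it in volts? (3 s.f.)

6.69 V

ρ = 0.0277 μΩ·m = 2.77×10^-8 Ω·m
A = π(d/2)² = π(1.0700e-02 m)² = 3.5968e-04 m²
L = m/(density·A) = 1980/(2700×3.5968e-04) = 2039 m
R = ρL/A = (2.77×10^-8)(2039)/(3.5968e-04) = 0.157 Ω
V = IR = 42.6 × 0.157 = 6.69 V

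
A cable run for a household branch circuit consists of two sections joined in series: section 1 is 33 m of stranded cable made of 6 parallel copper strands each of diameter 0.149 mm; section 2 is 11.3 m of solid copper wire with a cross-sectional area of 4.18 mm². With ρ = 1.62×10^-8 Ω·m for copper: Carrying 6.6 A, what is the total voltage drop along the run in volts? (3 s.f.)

Section 1: A_strand = π(7.4500e-05)² = 1.744e-08 m²; R₁ = ρL/(N·A_s) = (1.62×10^-8)(33)/(6×1.744e-08) = 5.11 Ω
Section 2: A = 4.18 mm² = 4.180e-06 m²
R₂ = (1.62×10^-8)(11.3)/(4.180e-06) = 0.04379 Ω
R = R₁ + R₂ = 5.154 Ω
V = IR = 6.6 × 5.154 = 34.0 V

34.0 V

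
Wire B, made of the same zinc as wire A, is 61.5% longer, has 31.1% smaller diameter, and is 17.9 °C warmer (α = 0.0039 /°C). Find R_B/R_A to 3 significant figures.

R ∝ ρL/d² with ρ ∝ (1+αΔT), so R_B/R_A = (1 + 61.5/100) × (1 − 31.1/100)⁻² × (1 + 0.0039×17.9)
= 1.615 × 2.107 × 1.07 = 3.64

3.64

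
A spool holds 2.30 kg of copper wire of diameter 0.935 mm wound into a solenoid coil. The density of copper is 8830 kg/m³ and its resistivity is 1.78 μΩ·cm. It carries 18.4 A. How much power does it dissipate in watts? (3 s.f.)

ρ = 1.78 μΩ·cm = 1.78×10^-8 Ω·m
A = π(d/2)² = π(4.6750e-04 m)² = 6.8661e-07 m²
L = m/(density·A) = 2.3/(8830×6.8661e-07) = 379.4 m
R = ρL/A = (1.78×10^-8)(379.4)/(6.8661e-07) = 9.835 Ω
P = I²R = (18.4)² × 9.835 = 3330 W

3330 W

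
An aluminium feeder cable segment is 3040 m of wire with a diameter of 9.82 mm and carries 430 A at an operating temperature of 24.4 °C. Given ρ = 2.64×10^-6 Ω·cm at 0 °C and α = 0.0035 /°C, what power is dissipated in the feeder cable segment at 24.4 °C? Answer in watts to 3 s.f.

ρ = 2.64×10^-6 Ω·cm = 2.64×10^-8 Ω·m
A = π(d/2)² = π(4.9100e-03 m)² = 7.574e-05 m²
R₍0₎ = ρL/A = (2.64×10^-8)(3040)/(7.574e-05) = 1.06 Ω
R₍24.4₎ = R₍0₎(1 + αΔT) = 1.06 × (1 + 0.0035×24.4) = 1.15 Ω
P = I²R = (430)² × 1.15 = 2.13×10^5 W

2.13×10^5 W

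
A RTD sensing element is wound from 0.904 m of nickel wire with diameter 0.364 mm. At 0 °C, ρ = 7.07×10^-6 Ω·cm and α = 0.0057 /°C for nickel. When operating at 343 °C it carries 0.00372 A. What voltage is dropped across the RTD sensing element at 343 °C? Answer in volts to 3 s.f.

ρ = 7.07×10^-6 Ω·cm = 7.07×10^-8 Ω·m
A = π(d/2)² = π(1.8200e-04 m)² = 1.041e-07 m²
R₍0₎ = ρL/A = (7.07×10^-8)(0.904)/(1.041e-07) = 0.6142 Ω
R₍343₎ = R₍0₎(1 + αΔT) = 0.6142 × (1 + 0.0057×343) = 1.815 Ω
V = IR = 0.00372 × 1.815 = 0.00675 V

0.00675 V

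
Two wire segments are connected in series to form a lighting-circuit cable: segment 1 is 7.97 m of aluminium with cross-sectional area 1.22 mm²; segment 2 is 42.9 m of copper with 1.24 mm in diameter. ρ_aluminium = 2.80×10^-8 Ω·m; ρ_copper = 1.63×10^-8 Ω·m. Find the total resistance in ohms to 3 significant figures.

0.762 Ω

Segment 1: A = 1.22 mm² = 1.220e-06 m²
R₁ = ρL/A = (2.80×10^-8)(7.97)/(1.220e-06) = 0.1829 Ω
Segment 2: A = π(d/2)² = π(6.2000e-04 m)² = 1.208e-06 m²
R₂ = (1.63×10^-8)(42.9)/(1.208e-06) = 0.579 Ω
R = R₁ + R₂ = 0.762 Ω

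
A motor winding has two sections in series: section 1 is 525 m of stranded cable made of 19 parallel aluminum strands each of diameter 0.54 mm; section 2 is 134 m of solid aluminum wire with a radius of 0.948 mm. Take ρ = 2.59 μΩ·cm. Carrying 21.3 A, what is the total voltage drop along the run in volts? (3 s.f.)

92.7 V

ρ = 2.59 μΩ·cm = 2.59×10^-8 Ω·m
Section 1: A_strand = π(2.7000e-04)² = 2.290e-07 m²; R₁ = ρL/(N·A_s) = (2.59×10^-8)(525)/(19×2.290e-07) = 3.125 Ω
Section 2: A = πr² = π(9.4800e-04 m)² = 2.823e-06 m²
R₂ = (2.59×10^-8)(134)/(2.823e-06) = 1.229 Ω
R = R₁ + R₂ = 4.354 Ω
V = IR = 21.3 × 4.354 = 92.7 V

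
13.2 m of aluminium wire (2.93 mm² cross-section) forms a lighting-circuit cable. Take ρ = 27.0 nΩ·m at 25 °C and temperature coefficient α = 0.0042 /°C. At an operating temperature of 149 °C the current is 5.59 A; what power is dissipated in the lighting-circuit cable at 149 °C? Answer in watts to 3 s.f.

5.78 W

ρ = 27.0 nΩ·m = 2.70×10^-8 Ω·m
A = 2.93 mm² = 2.930e-06 m²
R₍25₎ = ρL/A = (2.70×10^-8)(13.2)/(2.930e-06) = 0.1216 Ω
R₍149₎ = R₍25₎(1 + αΔT) = 0.1216 × (1 + 0.0042×124) = 0.185 Ω
P = I²R = (5.59)² × 0.185 = 5.78 W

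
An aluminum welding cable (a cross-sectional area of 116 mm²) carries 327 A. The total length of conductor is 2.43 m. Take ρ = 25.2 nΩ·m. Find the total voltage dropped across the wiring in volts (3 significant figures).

ρ = 25.2 nΩ·m = 2.52×10^-8 Ω·m
A = 116 mm² = 1.160e-04 m²
R = ρL/A = (2.52×10^-8)(2.43)/(1.160e-04) = 5.279×10^-4 Ω
V = IR = 327 × 5.279×10^-4 = 0.173 V

0.173 V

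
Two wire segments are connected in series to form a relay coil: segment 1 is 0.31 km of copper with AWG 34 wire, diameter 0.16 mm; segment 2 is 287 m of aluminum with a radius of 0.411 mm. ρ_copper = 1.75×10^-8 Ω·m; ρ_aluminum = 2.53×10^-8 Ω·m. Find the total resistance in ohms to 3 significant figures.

Segment 1: A = π(0.16/2 mm)² = π(8.0000e-05 m)² = 2.011e-08 m²
R₁ = ρL/A = (1.75×10^-8)(310)/(2.011e-08) = 269.8 Ω
Segment 2: A = πr² = π(4.1100e-04 m)² = 5.307e-07 m²
R₂ = (2.53×10^-8)(287)/(5.307e-07) = 13.68 Ω
R = R₁ + R₂ = 283 Ω

283 Ω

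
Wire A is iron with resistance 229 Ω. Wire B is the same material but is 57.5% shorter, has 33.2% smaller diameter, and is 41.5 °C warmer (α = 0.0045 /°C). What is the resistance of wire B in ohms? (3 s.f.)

R ∝ ρL/d² with ρ ∝ (1+αΔT), so R_B/R_A = (1 − 57.5/100) × (1 − 33.2/100)⁻² × (1 + 0.0045×41.5)
= 0.425 × 2.241 × 1.187 = 1.13
R_B = 1.13 × 229 = 259 Ω

259 Ω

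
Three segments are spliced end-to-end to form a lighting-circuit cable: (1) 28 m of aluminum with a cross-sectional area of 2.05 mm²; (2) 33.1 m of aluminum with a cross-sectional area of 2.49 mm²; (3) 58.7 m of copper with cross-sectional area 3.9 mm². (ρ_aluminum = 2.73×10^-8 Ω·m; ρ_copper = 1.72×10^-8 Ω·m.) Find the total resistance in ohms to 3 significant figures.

Seg 1: A = 2.05 mm² = 2.050e-06 m²
R_1 = (2.73×10^-8)(28)/(2.050e-06) = 0.3729 Ω
Seg 2: A = 2.49 mm² = 2.490e-06 m²
R_2 = (2.73×10^-8)(33.1)/(2.490e-06) = 0.3629 Ω
Seg 3: A = 3.9 mm² = 3.900e-06 m²
R_3 = (1.72×10^-8)(58.7)/(3.900e-06) = 0.2589 Ω
R_total = R_1 + R_2 + R_3 = 0.995 Ω

0.995 Ω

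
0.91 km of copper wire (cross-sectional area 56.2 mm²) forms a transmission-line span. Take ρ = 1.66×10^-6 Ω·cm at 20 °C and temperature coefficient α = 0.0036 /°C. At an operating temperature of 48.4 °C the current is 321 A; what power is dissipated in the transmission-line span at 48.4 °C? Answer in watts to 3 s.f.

30500 W

ρ = 1.66×10^-6 Ω·cm = 1.66×10^-8 Ω·m
A = 56.2 mm² = 5.620e-05 m²
R₍20₎ = ρL/A = (1.66×10^-8)(910)/(5.620e-05) = 0.2688 Ω
R₍48.4₎ = R₍20₎(1 + αΔT) = 0.2688 × (1 + 0.0036×28.4) = 0.2963 Ω
P = I²R = (321)² × 0.2963 = 30500 W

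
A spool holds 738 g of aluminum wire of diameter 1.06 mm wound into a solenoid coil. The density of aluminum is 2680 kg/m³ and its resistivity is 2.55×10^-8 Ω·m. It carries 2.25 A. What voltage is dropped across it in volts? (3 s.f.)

A = π(d/2)² = π(5.3000e-04 m)² = 8.8247e-07 m²
L = m/(density·A) = 0.738/(2680×8.8247e-07) = 312 m
R = ρL/A = (2.55×10^-8)(312)/(8.8247e-07) = 9.017 Ω
V = IR = 2.25 × 9.017 = 20.3 V

20.3 V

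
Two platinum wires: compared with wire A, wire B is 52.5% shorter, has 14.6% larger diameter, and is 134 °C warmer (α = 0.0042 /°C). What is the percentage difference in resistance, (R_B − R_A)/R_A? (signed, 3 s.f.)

R ∝ ρL/d² with ρ ∝ (1+αΔT), so R_B/R_A = (1 − 52.5/100) × (1 + 14.6/100)⁻² × (1 + 0.0042×134)
= 0.475 × 0.7614 × 1.563 = 0.5652
(R_B − R_A)/R_A = 0.5652 − 1 = -43.5%

-43.5%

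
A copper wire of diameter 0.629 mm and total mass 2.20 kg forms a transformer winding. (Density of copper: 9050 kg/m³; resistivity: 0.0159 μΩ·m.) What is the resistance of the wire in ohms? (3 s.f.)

ρ = 0.0159 μΩ·m = 1.59×10^-8 Ω·m
A = π(d/2)² = π(3.1450e-04 m)² = 3.1074e-07 m²
L = m/(density·A) = 2.2/(9050×3.1074e-07) = 782.3 m
R = ρL/A = (1.59×10^-8)(782.3)/(3.1074e-07) = 40.0 Ω

40.0 Ω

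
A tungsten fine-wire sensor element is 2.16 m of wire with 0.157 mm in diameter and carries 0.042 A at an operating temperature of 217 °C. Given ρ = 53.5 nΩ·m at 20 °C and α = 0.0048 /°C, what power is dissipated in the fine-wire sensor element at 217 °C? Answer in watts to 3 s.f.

0.0205 W

ρ = 53.5 nΩ·m = 5.35×10^-8 Ω·m
A = π(d/2)² = π(7.8500e-05 m)² = 1.936e-08 m²
R₍20₎ = ρL/A = (5.35×10^-8)(2.16)/(1.936e-08) = 5.969 Ω
R₍217₎ = R₍20₎(1 + αΔT) = 5.969 × (1 + 0.0048×197) = 11.61 Ω
P = I²R = (0.042)² × 11.61 = 0.0205 W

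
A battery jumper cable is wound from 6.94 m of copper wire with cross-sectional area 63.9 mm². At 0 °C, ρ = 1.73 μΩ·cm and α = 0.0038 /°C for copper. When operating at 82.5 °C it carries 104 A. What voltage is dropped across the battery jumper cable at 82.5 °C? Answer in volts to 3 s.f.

0.257 V

ρ = 1.73 μΩ·cm = 1.73×10^-8 Ω·m
A = 63.9 mm² = 6.390e-05 m²
R₍0₎ = ρL/A = (1.73×10^-8)(6.94)/(6.390e-05) = 0.001879 Ω
R₍82.5₎ = R₍0₎(1 + αΔT) = 0.001879 × (1 + 0.0038×82.5) = 0.002468 Ω
V = IR = 104 × 0.002468 = 0.257 V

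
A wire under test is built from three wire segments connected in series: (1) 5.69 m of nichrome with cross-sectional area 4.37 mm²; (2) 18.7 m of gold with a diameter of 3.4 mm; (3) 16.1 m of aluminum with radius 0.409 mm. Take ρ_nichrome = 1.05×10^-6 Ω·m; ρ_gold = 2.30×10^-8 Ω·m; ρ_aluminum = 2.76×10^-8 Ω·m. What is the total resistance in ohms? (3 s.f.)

2.26 Ω

Seg 1: A = 4.37 mm² = 4.370e-06 m²
R_1 = (1.05×10^-6)(5.69)/(4.370e-06) = 1.367 Ω
Seg 2: A = π(d/2)² = π(1.7000e-03 m)² = 9.079e-06 m²
R_2 = (2.30×10^-8)(18.7)/(9.079e-06) = 0.04737 Ω
Seg 3: A = πr² = π(4.0900e-04 m)² = 5.255e-07 m²
R_3 = (2.76×10^-8)(16.1)/(5.255e-07) = 0.8455 Ω
R_total = R_1 + R_2 + R_3 = 2.26 Ω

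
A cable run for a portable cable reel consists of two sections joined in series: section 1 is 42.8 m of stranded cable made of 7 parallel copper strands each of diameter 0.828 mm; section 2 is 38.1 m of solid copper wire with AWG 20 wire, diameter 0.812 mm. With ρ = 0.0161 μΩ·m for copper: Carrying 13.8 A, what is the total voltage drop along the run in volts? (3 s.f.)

18.9 V

ρ = 0.0161 μΩ·m = 1.61×10^-8 Ω·m
Section 1: A_strand = π(4.1400e-04)² = 5.385e-07 m²; R₁ = ρL/(N·A_s) = (1.61×10^-8)(42.8)/(7×5.385e-07) = 0.1828 Ω
Section 2: A = π(0.812/2 mm)² = π(4.0600e-04 m)² = 5.178e-07 m²
R₂ = (1.61×10^-8)(38.1)/(5.178e-07) = 1.185 Ω
R = R₁ + R₂ = 1.367 Ω
V = IR = 13.8 × 1.367 = 18.9 V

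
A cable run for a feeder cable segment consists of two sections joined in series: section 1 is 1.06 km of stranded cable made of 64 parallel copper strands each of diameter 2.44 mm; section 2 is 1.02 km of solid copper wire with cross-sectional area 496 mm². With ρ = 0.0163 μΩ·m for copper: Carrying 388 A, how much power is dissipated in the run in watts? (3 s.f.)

ρ = 0.0163 μΩ·m = 1.63×10^-8 Ω·m
Section 1: A_strand = π(1.2200e-03)² = 4.676e-06 m²; R₁ = ρL/(N·A_s) = (1.63×10^-8)(1060)/(64×4.676e-06) = 0.05774 Ω
Section 2: A = 496 mm² = 4.960e-04 m²
R₂ = (1.63×10^-8)(1020)/(4.960e-04) = 0.03352 Ω
R = R₁ + R₂ = 0.09126 Ω
P = I²R = (388)² × 0.09126 = 13700 W

13700 W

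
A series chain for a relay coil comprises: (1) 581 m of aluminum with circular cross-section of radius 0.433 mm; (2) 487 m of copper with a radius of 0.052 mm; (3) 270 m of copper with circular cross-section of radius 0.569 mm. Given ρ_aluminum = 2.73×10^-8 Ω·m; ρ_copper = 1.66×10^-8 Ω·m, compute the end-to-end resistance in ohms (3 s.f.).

Seg 1: A = πr² = π(4.3300e-04 m)² = 5.890e-07 m²
R_1 = (2.73×10^-8)(581)/(5.890e-07) = 26.93 Ω
Seg 2: A = πr² = π(5.2000e-05 m)² = 8.495e-09 m²
R_2 = (1.66×10^-8)(487)/(8.495e-09) = 951.7 Ω
Seg 3: A = πr² = π(5.6900e-04 m)² = 1.017e-06 m²
R_3 = (1.66×10^-8)(270)/(1.017e-06) = 4.407 Ω
R_total = R_1 + R_2 + R_3 = 983 Ω

983 Ω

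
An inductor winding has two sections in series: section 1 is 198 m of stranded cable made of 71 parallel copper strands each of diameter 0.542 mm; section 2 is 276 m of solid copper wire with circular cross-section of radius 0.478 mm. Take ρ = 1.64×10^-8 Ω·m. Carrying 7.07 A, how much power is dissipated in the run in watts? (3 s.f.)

Section 1: A_strand = π(2.7100e-04)² = 2.307e-07 m²; R₁ = ρL/(N·A_s) = (1.64×10^-8)(198)/(71×2.307e-07) = 0.1982 Ω
Section 2: A = πr² = π(4.7800e-04 m)² = 7.178e-07 m²
R₂ = (1.64×10^-8)(276)/(7.178e-07) = 6.306 Ω
R = R₁ + R₂ = 6.504 Ω
P = I²R = (7.07)² × 6.504 = 325 W

325 W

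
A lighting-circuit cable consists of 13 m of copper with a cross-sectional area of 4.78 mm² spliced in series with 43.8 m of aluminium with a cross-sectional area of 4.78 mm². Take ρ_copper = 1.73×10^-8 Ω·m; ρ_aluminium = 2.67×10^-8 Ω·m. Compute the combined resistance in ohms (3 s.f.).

Segment 1: A = 4.78 mm² = 4.780e-06 m²
R₁ = ρL/A = (1.73×10^-8)(13)/(4.780e-06) = 0.04705 Ω
R₂ = (2.67×10^-8)(43.8)/(4.780e-06) = 0.2447 Ω
R = R₁ + R₂ = 0.292 Ω

0.292 Ω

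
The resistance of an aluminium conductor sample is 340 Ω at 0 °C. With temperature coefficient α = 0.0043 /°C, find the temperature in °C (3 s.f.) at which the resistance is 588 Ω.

170 °C

R = R₀(1 + α(T − T₀)) ⇒ T = T₀ + (R/R₀ − 1)/α
T = 0 + (588/340 − 1)/0.0043 = 0 + (0.7294)/0.0043 = 170 °C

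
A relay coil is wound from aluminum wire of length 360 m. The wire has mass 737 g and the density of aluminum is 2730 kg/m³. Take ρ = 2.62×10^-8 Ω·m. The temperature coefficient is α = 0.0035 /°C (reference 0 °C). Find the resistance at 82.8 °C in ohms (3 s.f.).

16.2 Ω

A = m/(density·L) = 0.737/(2730×360) = 7.4990e-07 m²
R = ρL/A = (2.62×10^-8)(360)/(7.4990e-07) = 12.58 Ω
R(82.8 °C) = 12.58 × (1 + 0.0035×82.8) = 16.2 Ω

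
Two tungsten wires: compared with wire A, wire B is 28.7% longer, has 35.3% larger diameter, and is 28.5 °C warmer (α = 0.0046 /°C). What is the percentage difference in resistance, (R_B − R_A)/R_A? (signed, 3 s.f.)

R ∝ ρL/d² with ρ ∝ (1+αΔT), so R_B/R_A = (1 + 28.7/100) × (1 + 35.3/100)⁻² × (1 + 0.0046×28.5)
= 1.287 × 0.5463 × 1.131 = 0.7952
(R_B − R_A)/R_A = 0.7952 − 1 = -20.5%

-20.5%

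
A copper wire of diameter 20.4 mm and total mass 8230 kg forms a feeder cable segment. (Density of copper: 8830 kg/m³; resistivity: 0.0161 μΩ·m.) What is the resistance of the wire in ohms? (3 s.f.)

0.140 Ω

ρ = 0.0161 μΩ·m = 1.61×10^-8 Ω·m
A = π(d/2)² = π(1.0200e-02 m)² = 3.2685e-04 m²
L = m/(density·A) = 8230/(8830×3.2685e-04) = 2852 m
R = ρL/A = (1.61×10^-8)(2852)/(3.2685e-04) = 0.140 Ω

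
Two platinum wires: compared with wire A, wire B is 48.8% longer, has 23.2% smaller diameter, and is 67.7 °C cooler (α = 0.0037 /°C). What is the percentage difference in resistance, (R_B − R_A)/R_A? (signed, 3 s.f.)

R ∝ ρL/d² with ρ ∝ (1+αΔT), so R_B/R_A = (1 + 48.8/100) × (1 − 23.2/100)⁻² × (1 − 0.0037×67.7)
= 1.488 × 1.695 × 0.7495 = 1.891
(R_B − R_A)/R_A = 1.891 − 1 = 89.1%

89.1%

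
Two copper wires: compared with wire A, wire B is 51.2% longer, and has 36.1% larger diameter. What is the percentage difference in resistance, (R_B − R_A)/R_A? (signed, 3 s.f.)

R ∝ L/d², so R_B/R_A = (1 + 51.2/100) × (1 + 36.1/100)⁻²
= 1.512 × 0.5399 = 0.8163
(R_B − R_A)/R_A = 0.8163 − 1 = -18.4%

-18.4%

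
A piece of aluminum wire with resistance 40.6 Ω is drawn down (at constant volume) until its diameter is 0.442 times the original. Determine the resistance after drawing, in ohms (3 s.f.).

Volume constant ⇒ L' = L/r² with r = 0.442. R' = ρL'/A' = ρ(L/r²)/(πr²d₀²/4) = R/r⁴.
R' = 26.2 × 40.6 = 1060 Ω

1060 Ω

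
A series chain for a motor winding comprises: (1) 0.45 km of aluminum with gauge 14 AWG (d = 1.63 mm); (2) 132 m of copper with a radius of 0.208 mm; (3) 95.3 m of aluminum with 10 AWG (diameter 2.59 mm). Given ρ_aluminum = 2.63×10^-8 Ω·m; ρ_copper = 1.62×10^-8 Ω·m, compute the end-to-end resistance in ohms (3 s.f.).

Seg 1: A = π(1.63/2 mm)² = π(8.1500e-04 m)² = 2.087e-06 m²
R_1 = (2.63×10^-8)(450)/(2.087e-06) = 5.672 Ω
Seg 2: A = πr² = π(2.0800e-04 m)² = 1.359e-07 m²
R_2 = (1.62×10^-8)(132)/(1.359e-07) = 15.73 Ω
Seg 3: A = π(2.59/2 mm)² = π(1.2950e-03 m)² = 5.269e-06 m²
R_3 = (2.63×10^-8)(95.3)/(5.269e-06) = 0.4757 Ω
R_total = R_1 + R_2 + R_3 = 21.9 Ω

21.9 Ω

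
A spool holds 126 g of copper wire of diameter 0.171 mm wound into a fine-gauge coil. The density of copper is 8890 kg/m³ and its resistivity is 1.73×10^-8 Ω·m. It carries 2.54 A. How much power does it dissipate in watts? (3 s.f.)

A = π(d/2)² = π(8.5500e-05 m)² = 2.2966e-08 m²
L = m/(density·A) = 0.126/(8890×2.2966e-08) = 617.1 m
R = ρL/A = (1.73×10^-8)(617.1)/(2.2966e-08) = 464.9 Ω
P = I²R = (2.54)² × 464.9 = 3000 W

3000 W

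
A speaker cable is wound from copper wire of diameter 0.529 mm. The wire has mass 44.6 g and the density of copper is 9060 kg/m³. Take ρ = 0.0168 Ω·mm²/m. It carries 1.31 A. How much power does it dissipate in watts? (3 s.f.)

2.94 W

ρ = 0.0168 Ω·mm²/m = 1.68×10^-8 Ω·m
A = π(d/2)² = π(2.6450e-04 m)² = 2.1979e-07 m²
L = m/(density·A) = 0.0446/(9060×2.1979e-07) = 22.4 m
R = ρL/A = (1.68×10^-8)(22.4)/(2.1979e-07) = 1.712 Ω
P = I²R = (1.31)² × 1.712 = 2.94 W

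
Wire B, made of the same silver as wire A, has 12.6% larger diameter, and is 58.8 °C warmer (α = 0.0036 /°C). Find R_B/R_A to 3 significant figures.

0.956

R ∝ ρL/d² with ρ ∝ (1+αΔT), so R_B/R_A = (1 + 12.6/100)⁻² × (1 + 0.0036×58.8)
= 0.7887 × 1.212 = 0.956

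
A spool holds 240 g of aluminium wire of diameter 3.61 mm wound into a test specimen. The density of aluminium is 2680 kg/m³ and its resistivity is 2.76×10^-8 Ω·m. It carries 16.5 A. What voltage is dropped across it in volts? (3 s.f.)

0.389 V

A = π(d/2)² = π(1.8050e-03 m)² = 1.0235e-05 m²
L = m/(density·A) = 0.24/(2680×1.0235e-05) = 8.749 m
R = ρL/A = (2.76×10^-8)(8.749)/(1.0235e-05) = 0.02359 Ω
V = IR = 16.5 × 0.02359 = 0.389 V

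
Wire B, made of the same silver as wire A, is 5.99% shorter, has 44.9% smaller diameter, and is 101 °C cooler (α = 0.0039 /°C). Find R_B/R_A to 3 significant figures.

R ∝ ρL/d² with ρ ∝ (1+αΔT), so R_B/R_A = (1 − 5.99/100) × (1 − 44.9/100)⁻² × (1 − 0.0039×101)
= 0.9401 × 3.294 × 0.6061 = 1.88

1.88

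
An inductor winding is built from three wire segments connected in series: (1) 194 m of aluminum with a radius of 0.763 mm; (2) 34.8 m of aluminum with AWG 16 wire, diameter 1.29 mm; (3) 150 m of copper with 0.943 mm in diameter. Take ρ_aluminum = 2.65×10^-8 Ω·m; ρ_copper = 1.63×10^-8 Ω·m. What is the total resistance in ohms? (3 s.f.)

7.02 Ω

Seg 1: A = πr² = π(7.6300e-04 m)² = 1.829e-06 m²
R_1 = (2.65×10^-8)(194)/(1.829e-06) = 2.811 Ω
Seg 2: A = π(1.29/2 mm)² = π(6.4500e-04 m)² = 1.307e-06 m²
R_2 = (2.65×10^-8)(34.8)/(1.307e-06) = 0.7056 Ω
Seg 3: A = π(d/2)² = π(4.7150e-04 m)² = 6.984e-07 m²
R_3 = (1.63×10^-8)(150)/(6.984e-07) = 3.501 Ω
R_total = R_1 + R_2 + R_3 = 7.02 Ω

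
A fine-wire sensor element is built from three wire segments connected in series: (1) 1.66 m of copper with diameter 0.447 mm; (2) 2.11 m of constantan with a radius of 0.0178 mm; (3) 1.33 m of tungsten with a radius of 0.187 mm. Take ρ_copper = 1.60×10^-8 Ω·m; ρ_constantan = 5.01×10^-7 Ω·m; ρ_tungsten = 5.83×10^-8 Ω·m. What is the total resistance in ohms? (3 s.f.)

1060 Ω

Seg 1: A = π(d/2)² = π(2.2350e-04 m)² = 1.569e-07 m²
R_1 = (1.60×10^-8)(1.66)/(1.569e-07) = 0.1692 Ω
Seg 2: A = πr² = π(1.7800e-05 m)² = 9.954e-10 m²
R_2 = (5.01×10^-7)(2.11)/(9.954e-10) = 1062 Ω
Seg 3: A = πr² = π(1.8700e-04 m)² = 1.099e-07 m²
R_3 = (5.83×10^-8)(1.33)/(1.099e-07) = 0.7058 Ω
R_total = R_1 + R_2 + R_3 = 1060 Ω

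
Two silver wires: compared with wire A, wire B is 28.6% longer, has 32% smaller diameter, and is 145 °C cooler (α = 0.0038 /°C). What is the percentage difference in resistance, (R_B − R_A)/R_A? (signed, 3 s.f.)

R ∝ ρL/d² with ρ ∝ (1+αΔT), so R_B/R_A = (1 + 28.6/100) × (1 − 32/100)⁻² × (1 − 0.0038×145)
= 1.286 × 2.163 × 0.449 = 1.249
(R_B − R_A)/R_A = 1.249 − 1 = 24.9%

24.9%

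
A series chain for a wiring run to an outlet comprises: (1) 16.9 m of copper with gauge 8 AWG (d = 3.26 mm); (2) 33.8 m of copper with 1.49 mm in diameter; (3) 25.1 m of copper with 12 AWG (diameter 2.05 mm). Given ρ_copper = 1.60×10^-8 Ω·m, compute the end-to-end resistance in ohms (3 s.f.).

Seg 1: A = π(3.26/2 mm)² = π(1.6300e-03 m)² = 8.347e-06 m²
R_1 = (1.60×10^-8)(16.9)/(8.347e-06) = 0.0324 Ω
Seg 2: A = π(d/2)² = π(7.4500e-04 m)² = 1.744e-06 m²
R_2 = (1.60×10^-8)(33.8)/(1.744e-06) = 0.3102 Ω
Seg 3: A = π(2.05/2 mm)² = π(1.0250e-03 m)² = 3.301e-06 m²
R_3 = (1.60×10^-8)(25.1)/(3.301e-06) = 0.1217 Ω
R_total = R_1 + R_2 + R_3 = 0.464 Ω

0.464 Ω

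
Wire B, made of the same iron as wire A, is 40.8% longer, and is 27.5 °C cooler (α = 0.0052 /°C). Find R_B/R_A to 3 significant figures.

1.21

R ∝ ρL/d² with ρ ∝ (1+αΔT), so R_B/R_A = (1 + 40.8/100) × (1 − 0.0052×27.5)
= 1.408 × 0.857 = 1.21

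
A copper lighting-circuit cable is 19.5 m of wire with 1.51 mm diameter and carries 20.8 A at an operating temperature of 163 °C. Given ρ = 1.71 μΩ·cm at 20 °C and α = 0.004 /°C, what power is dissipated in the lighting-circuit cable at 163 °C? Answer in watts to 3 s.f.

127 W

ρ = 1.71 μΩ·cm = 1.71×10^-8 Ω·m
A = π(d/2)² = π(7.5500e-04 m)² = 1.791e-06 m²
R₍20₎ = ρL/A = (1.71×10^-8)(19.5)/(1.791e-06) = 0.1862 Ω
R₍163₎ = R₍20₎(1 + αΔT) = 0.1862 × (1 + 0.004×143) = 0.2927 Ω
P = I²R = (20.8)² × 0.2927 = 127 W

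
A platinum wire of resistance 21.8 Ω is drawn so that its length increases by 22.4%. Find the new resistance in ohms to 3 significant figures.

32.7 Ω

k = 1 + 22.4/100 = 1.224; volume constant ⇒ A' = A/k, so R' = k²R.
R' = 1.498 × 21.8 = 32.7 Ω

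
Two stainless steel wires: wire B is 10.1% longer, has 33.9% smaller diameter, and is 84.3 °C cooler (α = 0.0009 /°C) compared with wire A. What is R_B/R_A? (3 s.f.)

R ∝ ρL/d² with ρ ∝ (1+αΔT), so R_B/R_A = (1 + 10.1/100) × (1 − 33.9/100)⁻² × (1 − 0.0009×84.3)
= 1.101 × 2.289 × 0.9241 = 2.33

2.33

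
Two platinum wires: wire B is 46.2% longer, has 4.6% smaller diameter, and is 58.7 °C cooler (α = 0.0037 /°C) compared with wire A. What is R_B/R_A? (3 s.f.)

R ∝ ρL/d² with ρ ∝ (1+αΔT), so R_B/R_A = (1 + 46.2/100) × (1 − 4.6/100)⁻² × (1 − 0.0037×58.7)
= 1.462 × 1.099 × 0.7828 = 1.26

1.26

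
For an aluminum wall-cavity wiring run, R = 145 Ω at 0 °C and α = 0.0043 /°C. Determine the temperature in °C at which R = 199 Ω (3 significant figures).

86.6 °C

R = R₀(1 + α(T − T₀)) ⇒ T = T₀ + (R/R₀ − 1)/α
T = 0 + (199/145 − 1)/0.0043 = 0 + (0.3724)/0.0043 = 86.6 °C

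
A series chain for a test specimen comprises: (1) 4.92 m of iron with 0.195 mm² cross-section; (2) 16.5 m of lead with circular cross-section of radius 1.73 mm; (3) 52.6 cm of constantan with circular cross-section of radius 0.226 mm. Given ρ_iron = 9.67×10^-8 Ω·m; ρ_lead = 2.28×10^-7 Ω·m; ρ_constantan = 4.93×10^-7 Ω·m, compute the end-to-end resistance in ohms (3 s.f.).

4.46 Ω

Seg 1: A = 0.195 mm² = 1.950e-07 m²
R_1 = (9.67×10^-8)(4.92)/(1.950e-07) = 2.44 Ω
Seg 2: A = πr² = π(1.7300e-03 m)² = 9.402e-06 m²
R_2 = (2.28×10^-7)(16.5)/(9.402e-06) = 0.4001 Ω
Seg 3: A = πr² = π(2.2600e-04 m)² = 1.605e-07 m²
R_3 = (4.93×10^-7)(0.526)/(1.605e-07) = 1.616 Ω
R_total = R_1 + R_2 + R_3 = 4.46 Ω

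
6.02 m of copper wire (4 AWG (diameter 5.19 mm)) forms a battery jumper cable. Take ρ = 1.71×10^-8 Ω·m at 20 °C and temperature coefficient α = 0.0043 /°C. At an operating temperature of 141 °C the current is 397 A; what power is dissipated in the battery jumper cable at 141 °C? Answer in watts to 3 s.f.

A = π(5.19/2 mm)² = π(2.5950e-03 m)² = 2.116e-05 m²
R₍20₎ = ρL/A = (1.71×10^-8)(6.02)/(2.116e-05) = 0.004866 Ω
R₍141₎ = R₍20₎(1 + αΔT) = 0.004866 × (1 + 0.0043×121) = 0.007398 Ω
P = I²R = (397)² × 0.007398 = 1170 W

1170 W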